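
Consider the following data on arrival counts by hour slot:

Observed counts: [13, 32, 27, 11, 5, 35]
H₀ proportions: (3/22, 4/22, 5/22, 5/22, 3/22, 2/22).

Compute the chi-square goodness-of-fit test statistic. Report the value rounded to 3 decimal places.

test statistic = 74.314

n = 123; E_i = n·p_i = [16.77, 22.36, 27.95, 27.95, 16.77, 11.18]
χ² = (13−16.77)²/16.77 + (32−22.36)²/22.36 + (27−27.95)²/27.95 + (11−27.95)²/27.95 + (5−16.77)²/16.77 + (35−11.18)²/11.18 = 74.3144
df = 5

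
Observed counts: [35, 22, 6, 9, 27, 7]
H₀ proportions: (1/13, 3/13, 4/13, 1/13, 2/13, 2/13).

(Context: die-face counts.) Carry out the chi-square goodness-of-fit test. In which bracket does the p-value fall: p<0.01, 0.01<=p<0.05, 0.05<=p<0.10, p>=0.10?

p-value bracket: p<0.01

n = 106; E_i = n·p_i = [8.15, 24.46, 32.62, 8.15, 16.31, 16.31]
χ² = (35−8.15)²/8.15 + (22−24.46)²/24.46 + (6−32.62)²/32.62 + (9−8.15)²/8.15 + (27−16.31)²/16.31 + (7−16.31)²/16.31 = 122.7673
df = 5
p-value (upper-tail) = 0.00000
→ bracket: p<0.01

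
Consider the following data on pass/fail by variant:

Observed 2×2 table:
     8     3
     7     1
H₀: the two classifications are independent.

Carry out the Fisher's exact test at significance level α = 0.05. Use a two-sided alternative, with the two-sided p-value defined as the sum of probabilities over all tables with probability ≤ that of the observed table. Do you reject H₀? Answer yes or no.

reject H₀: no

Margins: r₁=11, r₂=8, c₁=15, c₂=4, n=19
p_obs = C(11,8)·C(8,7)/C(19,15); sum pmf over tables with pmf ≤ p_obs
p-value (two-sided) = 0.60268
At α=0.05: p ≥ α → fail to reject H₀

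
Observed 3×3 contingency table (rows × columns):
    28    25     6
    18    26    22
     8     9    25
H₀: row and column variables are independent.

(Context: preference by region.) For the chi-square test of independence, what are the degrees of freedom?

df = (r−1)(c−1) = (3−1)·(3−1) = 4

degrees of freedom = 4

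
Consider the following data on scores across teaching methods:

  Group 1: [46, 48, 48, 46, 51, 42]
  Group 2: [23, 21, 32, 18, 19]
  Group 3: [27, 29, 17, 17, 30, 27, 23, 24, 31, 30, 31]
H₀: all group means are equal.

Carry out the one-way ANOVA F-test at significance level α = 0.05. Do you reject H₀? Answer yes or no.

reject H₀: yes

Group means [46.83, 22.60, 26.00], grand mean 30.909
SSB = Σnᵢ(x̄ᵢ−x̄)² = 2131.785; SSW = ΣΣ(x−x̄ᵢ)² = 438.033
MSB = 2131.785/2 = 1065.8924; MSW = 438.033/19 = 23.0544
F = MSB/MSW = 46.2338
df = (2, 19)
p-value (upper-tail) = 0.00000
At α=0.05: p < α → reject H₀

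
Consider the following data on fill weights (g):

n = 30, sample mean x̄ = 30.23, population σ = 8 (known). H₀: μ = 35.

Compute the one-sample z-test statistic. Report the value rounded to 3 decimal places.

SE = σ/√n = 8/√30 = 1.4606
z = (x̄−μ₀)/SE = (30.23−35)/1.4606 = -3.2658

test statistic = -3.266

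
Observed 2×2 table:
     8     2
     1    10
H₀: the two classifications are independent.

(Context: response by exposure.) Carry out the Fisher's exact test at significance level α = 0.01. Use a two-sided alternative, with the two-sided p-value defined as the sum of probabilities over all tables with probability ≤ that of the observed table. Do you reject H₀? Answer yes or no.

Margins: r₁=10, r₂=11, c₁=9, c₂=12, n=21
p_obs = C(10,8)·C(11,1)/C(21,9); sum pmf over tables with pmf ≤ p_obs
p-value (two-sided) = 0.00191
At α=0.01: p < α → reject H₀

reject H₀: yes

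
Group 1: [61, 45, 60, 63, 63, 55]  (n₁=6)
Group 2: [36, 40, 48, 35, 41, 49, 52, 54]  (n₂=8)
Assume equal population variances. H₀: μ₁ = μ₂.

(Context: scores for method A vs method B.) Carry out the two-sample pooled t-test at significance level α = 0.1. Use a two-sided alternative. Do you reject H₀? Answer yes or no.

x̄₁=57.833, s₁=6.940, n₁=6
x̄₂=44.375, s₂=7.308, n₂=8
s_p² = [5·6.940² + 7·7.308²]/12 = 51.2257
SE = √(s_p²·(1/6+1/8)) = 3.8653
t = (57.833−44.375)/3.8653 = 3.4818
df = 12
p-value (two-sided) = 0.00453
At α=0.1: p < α → reject H₀

reject H₀: yes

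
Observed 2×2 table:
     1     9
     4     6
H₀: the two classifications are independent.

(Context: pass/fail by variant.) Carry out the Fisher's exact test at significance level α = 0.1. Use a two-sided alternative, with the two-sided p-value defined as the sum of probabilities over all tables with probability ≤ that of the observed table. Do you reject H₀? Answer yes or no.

reject H₀: no

Margins: r₁=10, r₂=10, c₁=5, c₂=15, n=20
p_obs = C(10,1)·C(10,4)/C(20,5); sum pmf over tables with pmf ≤ p_obs
p-value (two-sided) = 0.30341
At α=0.1: p ≥ α → fail to reject H₀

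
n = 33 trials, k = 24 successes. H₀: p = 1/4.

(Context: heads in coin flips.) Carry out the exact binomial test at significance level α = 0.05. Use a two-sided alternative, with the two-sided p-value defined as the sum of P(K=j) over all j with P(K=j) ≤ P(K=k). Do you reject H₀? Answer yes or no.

Exact binomial: n=33, k=24, p₀=1/4=0.2500
P(X=j) = C(n,j)·p₀^j·(1−p₀)^(n−j); p = Σ P(X=j) over j with P(X=j) ≤ P(X=24)
p-value (two-sided) = 0.00000
At α=0.05: p < α → reject H₀

reject H₀: yes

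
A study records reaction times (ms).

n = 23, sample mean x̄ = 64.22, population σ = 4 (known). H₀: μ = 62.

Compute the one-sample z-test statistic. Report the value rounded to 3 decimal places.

test statistic = 2.662

SE = σ/√n = 4/√23 = 0.8341
z = (x̄−μ₀)/SE = (64.22−62)/0.8341 = 2.6617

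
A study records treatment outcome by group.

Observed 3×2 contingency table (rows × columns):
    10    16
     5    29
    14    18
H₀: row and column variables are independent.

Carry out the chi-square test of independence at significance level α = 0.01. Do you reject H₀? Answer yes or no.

Row totals [26, 34, 32], col totals [29, 63], n=92
χ² = (10−8.20)²/8.20 + (16−17.80)²/17.80 + (5−10.72)²/10.72 + (29−23.28)²/23.28 + (14−10.09)²/10.09 + (18−21.91)²/21.91 = 7.2509
df = 2
p-value (upper-tail) = 0.02664
At α=0.01: p ≥ α → fail to reject H₀

reject H₀: no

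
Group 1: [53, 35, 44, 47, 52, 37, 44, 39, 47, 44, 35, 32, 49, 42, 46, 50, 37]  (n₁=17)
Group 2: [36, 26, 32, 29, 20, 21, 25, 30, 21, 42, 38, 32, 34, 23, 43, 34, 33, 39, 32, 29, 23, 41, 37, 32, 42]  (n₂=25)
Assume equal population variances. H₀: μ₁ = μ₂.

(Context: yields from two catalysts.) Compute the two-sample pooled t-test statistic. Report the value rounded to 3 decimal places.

test statistic = 5.329

x̄₁=43.118, s₁=6.363, n₁=17
x̄₂=31.760, s₂=7.043, n₂=25
s_p² = [16·6.363² + 24·7.043²]/40 = 45.9581
SE = √(s_p²·(1/17+1/25)) = 2.1311
t = (43.118−31.760)/2.1311 = 5.3294
df = 40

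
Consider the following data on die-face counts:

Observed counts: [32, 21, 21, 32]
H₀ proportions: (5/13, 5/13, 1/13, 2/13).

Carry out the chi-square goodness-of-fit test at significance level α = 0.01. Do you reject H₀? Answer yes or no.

n = 106; E_i = n·p_i = [40.77, 40.77, 8.15, 16.31]
χ² = (32−40.77)²/40.77 + (21−40.77)²/40.77 + (21−8.15)²/8.15 + (32−16.31)²/16.31 = 46.8113
df = 3
p-value (upper-tail) = 0.00000
At α=0.01: p < α → reject H₀

reject H₀: yes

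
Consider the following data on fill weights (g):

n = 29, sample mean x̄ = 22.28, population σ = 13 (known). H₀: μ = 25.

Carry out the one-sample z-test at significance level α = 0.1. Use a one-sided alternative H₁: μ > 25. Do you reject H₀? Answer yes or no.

reject H₀: no

SE = σ/√n = 13/√29 = 2.4140
z = (x̄−μ₀)/SE = (22.28−25)/2.4140 = -1.1267
p-value (one-sided, H₁ greater) = 0.87007
At α=0.1: p ≥ α → fail to reject H₀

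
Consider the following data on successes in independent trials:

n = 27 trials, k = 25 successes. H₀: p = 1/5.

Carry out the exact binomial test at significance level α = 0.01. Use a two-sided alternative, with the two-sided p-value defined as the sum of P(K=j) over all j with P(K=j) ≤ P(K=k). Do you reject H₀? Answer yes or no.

Exact binomial: n=27, k=25, p₀=1/5=0.2000
P(X=j) = C(n,j)·p₀^j·(1−p₀)^(n−j); p = Σ P(X=j) over j with P(X=j) ≤ P(X=25)
p-value (two-sided) = 0.00000
At α=0.01: p < α → reject H₀

reject H₀: yes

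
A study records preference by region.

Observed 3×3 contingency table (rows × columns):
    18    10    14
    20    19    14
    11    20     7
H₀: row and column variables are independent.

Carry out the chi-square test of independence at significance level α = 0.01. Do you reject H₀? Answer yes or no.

Row totals [42, 53, 38], col totals [49, 49, 35], n=133
χ² = (18−15.47)²/15.47 + (10−15.47)²/15.47 + (14−11.05)²/11.05 + (20−19.53)²/19.53 + (19−19.53)²/19.53 + (14−13.95)²/13.95 + (11−14.00)²/14.00 + (20−14.00)²/14.00 + (7−10.00)²/10.00 = 7.2749
df = 4
p-value (upper-tail) = 0.12206
At α=0.01: p ≥ α → fail to reject H₀

reject H₀: no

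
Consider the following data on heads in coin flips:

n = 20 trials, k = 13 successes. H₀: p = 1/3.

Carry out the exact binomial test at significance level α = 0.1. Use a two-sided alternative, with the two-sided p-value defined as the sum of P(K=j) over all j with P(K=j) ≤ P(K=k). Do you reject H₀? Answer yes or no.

Exact binomial: n=20, k=13, p₀=1/3=0.3333
P(X=j) = C(n,j)·p₀^j·(1−p₀)^(n−j); p = Σ P(X=j) over j with P(X=j) ≤ P(X=13)
p-value (two-sided) = 0.00403
At α=0.1: p < α → reject H₀

reject H₀: yes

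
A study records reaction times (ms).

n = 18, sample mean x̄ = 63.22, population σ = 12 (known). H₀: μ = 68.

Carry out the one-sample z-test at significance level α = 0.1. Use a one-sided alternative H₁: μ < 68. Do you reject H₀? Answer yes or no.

SE = σ/√n = 12/√18 = 2.8284
z = (x̄−μ₀)/SE = (63.22−68)/2.8284 = -1.6900
p-value (one-sided, H₁ less) = 0.04552
At α=0.1: p < α → reject H₀

reject H₀: yes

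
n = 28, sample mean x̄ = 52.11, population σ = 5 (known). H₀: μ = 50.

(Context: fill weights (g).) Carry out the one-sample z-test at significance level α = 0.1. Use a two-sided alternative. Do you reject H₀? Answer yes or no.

SE = σ/√n = 5/√28 = 0.9449
z = (x̄−μ₀)/SE = (52.11−50)/0.9449 = 2.2330
p-value (two-sided) = 0.02555
At α=0.1: p < α → reject H₀

reject H₀: yes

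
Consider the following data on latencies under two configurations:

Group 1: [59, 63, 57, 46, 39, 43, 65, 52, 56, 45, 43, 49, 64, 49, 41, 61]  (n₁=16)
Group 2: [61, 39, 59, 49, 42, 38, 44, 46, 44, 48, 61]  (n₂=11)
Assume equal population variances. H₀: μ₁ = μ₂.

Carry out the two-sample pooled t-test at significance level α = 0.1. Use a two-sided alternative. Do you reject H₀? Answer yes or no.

x̄₁=52.000, s₁=8.794, n₁=16
x̄₂=48.273, s₂=8.439, n₂=11
s_p² = [15·8.794² + 10·8.439²]/25 = 74.8873
SE = √(s_p²·(1/16+1/11)) = 3.3895
t = (52.000−48.273)/3.3895 = 1.0997
df = 25
p-value (two-sided) = 0.28195
At α=0.1: p ≥ α → fail to reject H₀

reject H₀: no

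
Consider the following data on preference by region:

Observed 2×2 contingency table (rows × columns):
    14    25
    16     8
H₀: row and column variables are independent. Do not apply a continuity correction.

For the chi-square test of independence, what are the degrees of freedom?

degrees of freedom = 1

df = (r−1)(c−1) = (2−1)·(2−1) = 1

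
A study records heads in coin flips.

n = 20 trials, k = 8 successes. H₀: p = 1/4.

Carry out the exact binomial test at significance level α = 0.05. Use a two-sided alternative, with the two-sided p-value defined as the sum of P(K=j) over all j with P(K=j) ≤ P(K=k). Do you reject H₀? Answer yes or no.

Exact binomial: n=20, k=8, p₀=1/4=0.2500
P(X=j) = C(n,j)·p₀^j·(1−p₀)^(n−j); p = Σ P(X=j) over j with P(X=j) ≤ P(X=8)
p-value (two-sided) = 0.12612
At α=0.05: p ≥ α → fail to reject H₀

reject H₀: no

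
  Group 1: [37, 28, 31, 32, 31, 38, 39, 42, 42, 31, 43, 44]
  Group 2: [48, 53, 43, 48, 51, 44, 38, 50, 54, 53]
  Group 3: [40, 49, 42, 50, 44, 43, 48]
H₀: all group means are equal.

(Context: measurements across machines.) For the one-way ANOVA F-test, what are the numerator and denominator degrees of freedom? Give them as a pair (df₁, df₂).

k = 3 groups, N = 29 total
df = (k−1, N−k) = (3−1, 29−3) = (2, 26)

degrees of freedom = [2, 26]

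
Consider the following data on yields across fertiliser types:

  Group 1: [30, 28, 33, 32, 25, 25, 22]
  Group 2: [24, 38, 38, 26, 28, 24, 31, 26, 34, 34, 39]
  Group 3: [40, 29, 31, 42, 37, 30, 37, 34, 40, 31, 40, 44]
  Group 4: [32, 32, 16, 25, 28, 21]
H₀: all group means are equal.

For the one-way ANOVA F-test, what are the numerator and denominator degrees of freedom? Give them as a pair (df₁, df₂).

k = 4 groups, N = 36 total
df = (k−1, N−k) = (4−1, 36−4) = (3, 32)

degrees of freedom = [3, 32]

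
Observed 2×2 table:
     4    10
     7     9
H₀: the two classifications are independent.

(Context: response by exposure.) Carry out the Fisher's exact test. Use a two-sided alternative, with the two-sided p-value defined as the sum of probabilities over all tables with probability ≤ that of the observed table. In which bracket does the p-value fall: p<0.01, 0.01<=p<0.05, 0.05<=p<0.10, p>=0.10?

p-value bracket: p>=0.10

Margins: r₁=14, r₂=16, c₁=11, c₂=19, n=30
p_obs = C(14,4)·C(16,7)/C(30,11); sum pmf over tables with pmf ≤ p_obs
p-value (two-sided) = 0.46640
→ bracket: p>=0.10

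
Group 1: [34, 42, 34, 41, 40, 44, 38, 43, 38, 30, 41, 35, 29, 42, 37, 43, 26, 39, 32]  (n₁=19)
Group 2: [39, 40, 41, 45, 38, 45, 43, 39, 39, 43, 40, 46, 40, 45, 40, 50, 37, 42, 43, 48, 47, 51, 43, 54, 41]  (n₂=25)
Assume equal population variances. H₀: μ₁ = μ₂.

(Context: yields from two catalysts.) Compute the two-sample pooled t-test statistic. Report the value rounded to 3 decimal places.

x̄₁=37.263, s₁=5.258, n₁=19
x̄₂=43.160, s₂=4.327, n₂=25
s_p² = [18·5.258² + 24·4.327²]/42 = 22.5487
SE = √(s_p²·(1/19+1/25)) = 1.4452
t = (37.263−43.160)/1.4452 = -4.0802
df = 42

test statistic = -4.080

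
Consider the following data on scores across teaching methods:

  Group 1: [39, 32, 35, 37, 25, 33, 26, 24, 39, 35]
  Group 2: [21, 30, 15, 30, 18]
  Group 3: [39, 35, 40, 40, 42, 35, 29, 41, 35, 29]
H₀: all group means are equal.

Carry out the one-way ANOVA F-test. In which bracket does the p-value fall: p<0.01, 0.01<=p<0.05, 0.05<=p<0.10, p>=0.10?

Group means [32.50, 22.80, 36.50], grand mean 32.160
SSB = Σnᵢ(x̄ᵢ−x̄)² = 627.560; SSW = ΣΣ(x−x̄ᵢ)² = 679.800
MSB = 627.560/2 = 313.7800; MSW = 679.800/22 = 30.9000
F = MSB/MSW = 10.1547
df = (2, 22)
p-value (upper-tail) = 0.00075
→ bracket: p<0.01

p-value bracket: p<0.01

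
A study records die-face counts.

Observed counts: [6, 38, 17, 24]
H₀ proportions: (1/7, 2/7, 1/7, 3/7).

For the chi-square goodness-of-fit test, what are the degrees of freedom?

degrees of freedom = 3

df = k − 1 = 4 − 1 = 3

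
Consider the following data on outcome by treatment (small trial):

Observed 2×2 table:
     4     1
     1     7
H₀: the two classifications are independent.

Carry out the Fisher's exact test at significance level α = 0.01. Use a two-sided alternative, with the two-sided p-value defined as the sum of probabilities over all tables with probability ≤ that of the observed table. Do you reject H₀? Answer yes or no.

Margins: r₁=5, r₂=8, c₁=5, c₂=8, n=13
p_obs = C(5,4)·C(8,1)/C(13,5); sum pmf over tables with pmf ≤ p_obs
p-value (two-sided) = 0.03186
At α=0.01: p ≥ α → fail to reject H₀

reject H₀: no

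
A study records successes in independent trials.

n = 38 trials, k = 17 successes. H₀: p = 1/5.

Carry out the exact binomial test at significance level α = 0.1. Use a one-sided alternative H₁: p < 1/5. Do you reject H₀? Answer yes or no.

Exact binomial: n=38, k=17, p₀=1/5=0.2000
P(X≤17) from Σ C(n,i)·p₀^i·(1−p₀)^(n−i)
p-value (one-sided, H₁ less) = 0.99986
At α=0.1: p ≥ α → fail to reject H₀

reject H₀: no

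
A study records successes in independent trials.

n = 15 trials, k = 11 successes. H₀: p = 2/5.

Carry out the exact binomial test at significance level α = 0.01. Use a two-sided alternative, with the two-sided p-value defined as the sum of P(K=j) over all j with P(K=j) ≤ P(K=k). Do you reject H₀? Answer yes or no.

reject H₀: no

Exact binomial: n=15, k=11, p₀=2/5=0.4000
P(X=j) = C(n,j)·p₀^j·(1−p₀)^(n−j); p = Σ P(X=j) over j with P(X=j) ≤ P(X=11)
p-value (two-sided) = 0.01452
At α=0.01: p ≥ α → fail to reject H₀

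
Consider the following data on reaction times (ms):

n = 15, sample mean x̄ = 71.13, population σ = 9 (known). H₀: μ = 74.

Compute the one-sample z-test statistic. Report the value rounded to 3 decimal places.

SE = σ/√n = 9/√15 = 2.3238
z = (x̄−μ₀)/SE = (71.13−74)/2.3238 = -1.2351

test statistic = -1.235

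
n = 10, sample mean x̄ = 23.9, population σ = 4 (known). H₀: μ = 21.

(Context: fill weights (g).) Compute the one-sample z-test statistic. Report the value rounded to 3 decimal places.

SE = σ/√n = 4/√10 = 1.2649
z = (x̄−μ₀)/SE = (23.9−21)/1.2649 = 2.2927

test statistic = 2.293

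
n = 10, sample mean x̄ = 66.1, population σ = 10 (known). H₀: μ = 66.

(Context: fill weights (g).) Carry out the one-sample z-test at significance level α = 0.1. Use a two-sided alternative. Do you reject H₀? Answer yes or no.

reject H₀: no

SE = σ/√n = 10/√10 = 3.1623
z = (x̄−μ₀)/SE = (66.1−66)/3.1623 = 0.0316
p-value (two-sided) = 0.97477
At α=0.1: p ≥ α → fail to reject H₀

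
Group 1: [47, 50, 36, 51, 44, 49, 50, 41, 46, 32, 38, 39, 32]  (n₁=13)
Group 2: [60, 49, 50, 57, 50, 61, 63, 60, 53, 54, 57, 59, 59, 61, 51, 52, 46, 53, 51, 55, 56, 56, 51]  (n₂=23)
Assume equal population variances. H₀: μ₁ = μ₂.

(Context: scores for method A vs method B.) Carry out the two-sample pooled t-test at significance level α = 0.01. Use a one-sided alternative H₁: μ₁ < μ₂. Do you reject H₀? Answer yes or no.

x̄₁=42.692, s₁=6.824, n₁=13
x̄₂=54.957, s₂=4.577, n₂=23
s_p² = [12·6.824² + 22·4.577²]/34 = 29.9919
SE = √(s_p²·(1/13+1/23)) = 1.9003
t = (42.692−54.957)/1.9003 = -6.4539
df = 34
p-value (one-sided, H₁ less) = 0.00000
At α=0.01: p < α → reject H₀

reject H₀: yes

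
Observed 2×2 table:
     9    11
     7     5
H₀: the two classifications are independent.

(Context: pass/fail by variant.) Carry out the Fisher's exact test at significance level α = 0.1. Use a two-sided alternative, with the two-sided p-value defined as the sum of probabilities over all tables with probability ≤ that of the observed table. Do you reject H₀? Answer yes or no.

reject H₀: no

Margins: r₁=20, r₂=12, c₁=16, c₂=16, n=32
p_obs = C(20,9)·C(12,7)/C(32,16); sum pmf over tables with pmf ≤ p_obs
p-value (two-sided) = 0.71599
At α=0.1: p ≥ α → fail to reject H₀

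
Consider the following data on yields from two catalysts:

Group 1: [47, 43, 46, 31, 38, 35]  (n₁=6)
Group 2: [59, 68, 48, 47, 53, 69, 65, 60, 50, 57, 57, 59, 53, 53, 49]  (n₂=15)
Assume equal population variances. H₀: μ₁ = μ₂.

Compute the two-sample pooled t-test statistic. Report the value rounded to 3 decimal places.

x̄₁=40.000, s₁=6.387, n₁=6
x̄₂=56.467, s₂=6.988, n₂=15
s_p² = [5·6.387² + 14·6.988²]/19 = 46.7228
SE = √(s_p²·(1/6+1/15)) = 3.3018
t = (40.000−56.467)/3.3018 = -4.9872
df = 19

test statistic = -4.987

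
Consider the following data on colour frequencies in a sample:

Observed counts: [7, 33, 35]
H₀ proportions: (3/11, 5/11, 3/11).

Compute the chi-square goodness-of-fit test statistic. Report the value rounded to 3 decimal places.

test statistic = 19.228

n = 75; E_i = n·p_i = [20.45, 34.09, 20.45]
χ² = (7−20.45)²/20.45 + (33−34.09)²/34.09 + (35−20.45)²/20.45 = 19.2284
df = 2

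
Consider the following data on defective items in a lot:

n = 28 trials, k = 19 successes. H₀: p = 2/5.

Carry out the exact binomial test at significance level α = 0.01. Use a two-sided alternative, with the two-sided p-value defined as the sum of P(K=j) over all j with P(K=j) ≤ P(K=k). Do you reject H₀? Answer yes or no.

Exact binomial: n=28, k=19, p₀=2/5=0.4000
P(X=j) = C(n,j)·p₀^j·(1−p₀)^(n−j); p = Σ P(X=j) over j with P(X=j) ≤ P(X=19)
p-value (two-sided) = 0.00338
At α=0.01: p < α → reject H₀

reject H₀: yes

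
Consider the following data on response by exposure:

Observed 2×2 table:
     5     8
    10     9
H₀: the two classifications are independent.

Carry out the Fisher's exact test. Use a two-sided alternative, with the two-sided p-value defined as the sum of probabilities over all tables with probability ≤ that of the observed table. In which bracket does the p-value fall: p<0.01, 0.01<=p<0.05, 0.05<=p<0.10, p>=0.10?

p-value bracket: p>=0.10

Margins: r₁=13, r₂=19, c₁=15, c₂=17, n=32
p_obs = C(13,5)·C(19,10)/C(32,15); sum pmf over tables with pmf ≤ p_obs
p-value (two-sided) = 0.49053
→ bracket: p>=0.10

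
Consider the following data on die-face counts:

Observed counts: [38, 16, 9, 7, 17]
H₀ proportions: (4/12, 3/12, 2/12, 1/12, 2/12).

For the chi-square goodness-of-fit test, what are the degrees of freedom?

degrees of freedom = 4

df = k − 1 = 5 − 1 = 4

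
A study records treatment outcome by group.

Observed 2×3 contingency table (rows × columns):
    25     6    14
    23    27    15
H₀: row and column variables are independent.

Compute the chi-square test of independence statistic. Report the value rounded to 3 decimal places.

test statistic = 10.182

Row totals [45, 65], col totals [48, 33, 29], n=110
χ² = (25−19.64)²/19.64 + (6−13.50)²/13.50 + (14−11.86)²/11.86 + (23−28.36)²/28.36 + (27−19.50)²/19.50 + (15−17.14)²/17.14 = 10.1817
df = 2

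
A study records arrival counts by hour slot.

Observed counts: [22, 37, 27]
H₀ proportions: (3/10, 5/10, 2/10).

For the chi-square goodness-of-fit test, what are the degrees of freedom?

degrees of freedom = 2

df = k − 1 = 3 − 1 = 2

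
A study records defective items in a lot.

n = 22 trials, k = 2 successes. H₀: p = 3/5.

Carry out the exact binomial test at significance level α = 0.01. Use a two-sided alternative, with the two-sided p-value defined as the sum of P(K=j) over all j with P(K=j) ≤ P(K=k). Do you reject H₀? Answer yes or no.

Exact binomial: n=22, k=2, p₀=3/5=0.6000
P(X=j) = C(n,j)·p₀^j·(1−p₀)^(n−j); p = Σ P(X=j) over j with P(X=j) ≤ P(X=2)
p-value (two-sided) = 0.00000
At α=0.01: p < α → reject H₀

reject H₀: yes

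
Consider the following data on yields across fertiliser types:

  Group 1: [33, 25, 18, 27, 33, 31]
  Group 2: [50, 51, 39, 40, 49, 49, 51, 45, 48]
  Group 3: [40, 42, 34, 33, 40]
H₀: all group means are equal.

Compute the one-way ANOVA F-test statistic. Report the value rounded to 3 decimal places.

Group means [27.83, 46.89, 37.80], grand mean 38.900
SSB = Σnᵢ(x̄ᵢ−x̄)² = 1315.278; SSW = ΣΣ(x−x̄ᵢ)² = 400.522
MSB = 1315.278/2 = 657.6389; MSW = 400.522/17 = 23.5601
F = MSB/MSW = 27.9132
df = (2, 17)

test statistic = 27.913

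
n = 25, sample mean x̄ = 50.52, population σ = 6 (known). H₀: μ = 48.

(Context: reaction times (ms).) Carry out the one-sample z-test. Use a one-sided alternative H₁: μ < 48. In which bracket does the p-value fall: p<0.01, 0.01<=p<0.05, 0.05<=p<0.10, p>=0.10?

p-value bracket: p>=0.10

SE = σ/√n = 6/√25 = 1.2000
z = (x̄−μ₀)/SE = (50.52−48)/1.2000 = 2.1000
p-value (one-sided, H₁ less) = 0.98214
→ bracket: p>=0.10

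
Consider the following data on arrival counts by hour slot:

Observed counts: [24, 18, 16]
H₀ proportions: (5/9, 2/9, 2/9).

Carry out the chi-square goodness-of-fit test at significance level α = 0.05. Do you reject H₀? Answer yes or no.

n = 58; E_i = n·p_i = [32.22, 12.89, 12.89]
χ² = (24−32.22)²/32.22 + (18−12.89)²/12.89 + (16−12.89)²/12.89 = 4.8759
df = 2
p-value (upper-tail) = 0.08734
At α=0.05: p ≥ α → fail to reject H₀

reject H₀: no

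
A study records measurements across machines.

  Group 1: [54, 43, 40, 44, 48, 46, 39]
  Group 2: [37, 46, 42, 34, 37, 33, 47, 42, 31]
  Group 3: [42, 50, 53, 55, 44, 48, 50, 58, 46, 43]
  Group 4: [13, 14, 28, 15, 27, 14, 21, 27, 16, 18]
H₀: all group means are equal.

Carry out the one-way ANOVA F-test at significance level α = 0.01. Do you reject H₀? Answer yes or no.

Group means [44.86, 38.78, 48.90, 19.30], grand mean 37.361
SSB = Σnᵢ(x̄ᵢ−x̄)² = 5004.893; SSW = ΣΣ(x−x̄ᵢ)² = 999.413
MSB = 5004.893/3 = 1668.2976; MSW = 999.413/32 = 31.2316
F = MSB/MSW = 53.4169
df = (3, 32)
p-value (upper-tail) = 0.00000
At α=0.01: p < α → reject H₀

reject H₀: yes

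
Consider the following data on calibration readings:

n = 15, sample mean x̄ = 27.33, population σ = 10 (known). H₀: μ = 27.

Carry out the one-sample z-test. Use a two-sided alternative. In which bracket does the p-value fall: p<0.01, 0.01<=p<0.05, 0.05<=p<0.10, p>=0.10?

p-value bracket: p>=0.10

SE = σ/√n = 10/√15 = 2.5820
z = (x̄−μ₀)/SE = (27.33−27)/2.5820 = 0.1278
p-value (two-sided) = 0.89830
→ bracket: p>=0.10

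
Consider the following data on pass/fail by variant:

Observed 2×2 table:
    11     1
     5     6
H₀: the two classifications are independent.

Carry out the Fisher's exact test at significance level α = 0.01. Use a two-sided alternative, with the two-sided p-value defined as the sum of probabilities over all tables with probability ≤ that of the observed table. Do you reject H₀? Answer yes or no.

reject H₀: no

Margins: r₁=12, r₂=11, c₁=16, c₂=7, n=23
p_obs = C(12,11)·C(11,5)/C(23,16); sum pmf over tables with pmf ≤ p_obs
p-value (two-sided) = 0.02719
At α=0.01: p ≥ α → fail to reject H₀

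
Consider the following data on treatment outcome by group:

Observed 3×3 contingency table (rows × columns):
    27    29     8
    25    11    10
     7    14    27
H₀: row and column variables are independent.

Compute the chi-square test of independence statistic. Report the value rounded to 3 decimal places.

test statistic = 34.184

Row totals [64, 46, 48], col totals [59, 54, 45], n=158
χ² = (27−23.90)²/23.90 + (29−21.87)²/21.87 + (8−18.23)²/18.23 + (25−17.18)²/17.18 + (11−15.72)²/15.72 + (10−13.10)²/13.10 + (7−17.92)²/17.92 + (14−16.41)²/16.41 + (27−13.67)²/13.67 = 34.1843
df = 4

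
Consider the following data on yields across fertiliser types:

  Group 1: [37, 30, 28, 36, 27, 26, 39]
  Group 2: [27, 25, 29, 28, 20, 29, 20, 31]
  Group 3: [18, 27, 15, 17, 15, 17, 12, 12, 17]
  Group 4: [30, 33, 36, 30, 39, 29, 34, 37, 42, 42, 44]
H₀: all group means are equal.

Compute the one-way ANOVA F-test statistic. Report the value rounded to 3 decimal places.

test statistic = 28.210

Group means [31.86, 26.12, 16.67, 36.00], grand mean 27.943
SSB = Σnᵢ(x̄ᵢ−x̄)² = 1992.154; SSW = ΣΣ(x−x̄ᵢ)² = 729.732
MSB = 1992.154/3 = 664.0512; MSW = 729.732/31 = 23.5397
F = MSB/MSW = 28.2098
df = (3, 31)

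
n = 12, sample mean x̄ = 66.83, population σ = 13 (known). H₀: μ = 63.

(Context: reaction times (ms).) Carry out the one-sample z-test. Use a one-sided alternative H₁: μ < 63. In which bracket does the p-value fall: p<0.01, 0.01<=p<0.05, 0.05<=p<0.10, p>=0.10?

p-value bracket: p>=0.10

SE = σ/√n = 13/√12 = 3.7528
z = (x̄−μ₀)/SE = (66.83−63)/3.7528 = 1.0206
p-value (one-sided, H₁ less) = 0.84627
→ bracket: p>=0.10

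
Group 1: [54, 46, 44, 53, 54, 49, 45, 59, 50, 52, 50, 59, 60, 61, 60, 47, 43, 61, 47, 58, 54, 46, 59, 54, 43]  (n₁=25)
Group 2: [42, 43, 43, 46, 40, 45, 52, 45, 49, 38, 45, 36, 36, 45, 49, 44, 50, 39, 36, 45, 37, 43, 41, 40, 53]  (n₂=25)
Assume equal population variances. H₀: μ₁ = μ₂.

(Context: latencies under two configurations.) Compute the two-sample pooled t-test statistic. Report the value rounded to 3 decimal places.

x̄₁=52.320, s₁=6.129, n₁=25
x̄₂=43.280, s₂=4.903, n₂=25
s_p² = [24·6.129² + 24·4.903²]/48 = 30.8017
SE = √(s_p²·(1/25+1/25)) = 1.5698
t = (52.320−43.280)/1.5698 = 5.7589
df = 48

test statistic = 5.759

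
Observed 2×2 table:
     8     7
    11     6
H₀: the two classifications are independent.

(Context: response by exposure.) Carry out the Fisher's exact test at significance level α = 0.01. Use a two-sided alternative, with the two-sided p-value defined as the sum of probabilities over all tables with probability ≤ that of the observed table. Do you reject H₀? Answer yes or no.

reject H₀: no

Margins: r₁=15, r₂=17, c₁=19, c₂=13, n=32
p_obs = C(15,8)·C(17,11)/C(32,19); sum pmf over tables with pmf ≤ p_obs
p-value (two-sided) = 0.71979
At α=0.01: p ≥ α → fail to reject H₀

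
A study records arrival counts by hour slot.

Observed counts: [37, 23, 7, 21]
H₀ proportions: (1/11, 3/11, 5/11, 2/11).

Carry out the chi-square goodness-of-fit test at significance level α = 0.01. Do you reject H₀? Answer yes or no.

n = 88; E_i = n·p_i = [8.00, 24.00, 40.00, 16.00]
χ² = (37−8.00)²/8.00 + (23−24.00)²/24.00 + (7−40.00)²/40.00 + (21−16.00)²/16.00 = 133.9542
df = 3
p-value (upper-tail) = 0.00000
At α=0.01: p < α → reject H₀

reject H₀: yes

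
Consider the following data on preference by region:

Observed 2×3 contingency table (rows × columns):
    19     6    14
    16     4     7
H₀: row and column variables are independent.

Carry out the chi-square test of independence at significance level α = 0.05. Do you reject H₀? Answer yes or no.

reject H₀: no

Row totals [39, 27], col totals [35, 10, 21], n=66
χ² = (19−20.68)²/20.68 + (6−5.91)²/5.91 + (14−12.41)²/12.41 + (16−14.32)²/14.32 + (4−4.09)²/4.09 + (7−8.59)²/8.59 = 0.8363
df = 2
p-value (upper-tail) = 0.65826
At α=0.05: p ≥ α → fail to reject H₀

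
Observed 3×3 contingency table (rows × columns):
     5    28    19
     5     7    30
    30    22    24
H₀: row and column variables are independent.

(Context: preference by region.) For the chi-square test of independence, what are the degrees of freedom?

degrees of freedom = 4

df = (r−1)(c−1) = (3−1)·(3−1) = 4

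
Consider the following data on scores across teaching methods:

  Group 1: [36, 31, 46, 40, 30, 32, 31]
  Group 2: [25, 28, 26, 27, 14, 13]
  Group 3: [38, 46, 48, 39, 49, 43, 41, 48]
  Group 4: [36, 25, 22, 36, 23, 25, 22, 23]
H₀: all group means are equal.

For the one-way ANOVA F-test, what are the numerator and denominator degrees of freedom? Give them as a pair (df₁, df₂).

degrees of freedom = [3, 25]

k = 4 groups, N = 29 total
df = (k−1, N−k) = (4−1, 29−4) = (3, 25)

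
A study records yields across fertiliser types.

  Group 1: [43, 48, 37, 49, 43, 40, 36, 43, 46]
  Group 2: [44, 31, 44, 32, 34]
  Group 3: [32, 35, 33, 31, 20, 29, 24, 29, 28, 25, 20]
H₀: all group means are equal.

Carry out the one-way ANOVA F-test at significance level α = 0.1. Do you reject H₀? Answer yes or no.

reject H₀: yes

Group means [42.78, 37.00, 27.82], grand mean 35.040
SSB = Σnᵢ(x̄ᵢ−x̄)² = 1131.768; SSW = ΣΣ(x−x̄ᵢ)² = 585.192
MSB = 1131.768/2 = 565.8840; MSW = 585.192/22 = 26.5996
F = MSB/MSW = 21.2741
df = (2, 22)
p-value (upper-tail) = 0.00001
At α=0.1: p < α → reject H₀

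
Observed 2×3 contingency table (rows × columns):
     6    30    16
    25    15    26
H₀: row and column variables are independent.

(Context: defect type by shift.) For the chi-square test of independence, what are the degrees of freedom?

degrees of freedom = 2

df = (r−1)(c−1) = (2−1)·(3−1) = 2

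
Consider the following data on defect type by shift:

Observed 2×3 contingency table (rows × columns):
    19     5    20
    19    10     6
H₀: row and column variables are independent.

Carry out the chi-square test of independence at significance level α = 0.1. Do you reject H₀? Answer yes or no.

reject H₀: yes

Row totals [44, 35], col totals [38, 15, 26], n=79
χ² = (19−21.16)²/21.16 + (5−8.35)²/8.35 + (20−14.48)²/14.48 + (19−16.84)²/16.84 + (10−6.65)²/6.65 + (6−11.52)²/11.52 = 8.2874
df = 2
p-value (upper-tail) = 0.01586
At α=0.1: p < α → reject H₀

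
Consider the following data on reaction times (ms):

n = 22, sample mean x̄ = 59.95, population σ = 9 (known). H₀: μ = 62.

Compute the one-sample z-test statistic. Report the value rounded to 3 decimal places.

SE = σ/√n = 9/√22 = 1.9188
z = (x̄−μ₀)/SE = (59.95−62)/1.9188 = -1.0684

test statistic = -1.068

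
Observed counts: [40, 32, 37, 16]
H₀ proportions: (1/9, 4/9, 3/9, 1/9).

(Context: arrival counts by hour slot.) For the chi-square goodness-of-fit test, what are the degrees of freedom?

degrees of freedom = 3

df = k − 1 = 4 − 1 = 3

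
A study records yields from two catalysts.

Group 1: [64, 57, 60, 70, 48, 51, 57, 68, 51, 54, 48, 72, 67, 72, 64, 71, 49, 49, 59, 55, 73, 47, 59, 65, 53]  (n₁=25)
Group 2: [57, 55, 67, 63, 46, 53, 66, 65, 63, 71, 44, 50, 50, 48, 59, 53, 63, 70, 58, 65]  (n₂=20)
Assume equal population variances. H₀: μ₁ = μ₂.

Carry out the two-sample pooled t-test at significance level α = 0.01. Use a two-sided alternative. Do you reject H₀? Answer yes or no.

x̄₁=59.320, s₁=8.726, n₁=25
x̄₂=58.300, s₂=8.138, n₂=20
s_p² = [24·8.726² + 19·8.138²]/43 = 71.7591
SE = √(s_p²·(1/25+1/20)) = 2.5413
t = (59.320−58.300)/2.5413 = 0.4014
df = 43
p-value (two-sided) = 0.69014
At α=0.01: p ≥ α → fail to reject H₀

reject H₀: no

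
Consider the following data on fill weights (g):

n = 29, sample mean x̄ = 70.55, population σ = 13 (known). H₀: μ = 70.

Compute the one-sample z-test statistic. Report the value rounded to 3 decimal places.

test statistic = 0.228

SE = σ/√n = 13/√29 = 2.4140
z = (x̄−μ₀)/SE = (70.55−70)/2.4140 = 0.2278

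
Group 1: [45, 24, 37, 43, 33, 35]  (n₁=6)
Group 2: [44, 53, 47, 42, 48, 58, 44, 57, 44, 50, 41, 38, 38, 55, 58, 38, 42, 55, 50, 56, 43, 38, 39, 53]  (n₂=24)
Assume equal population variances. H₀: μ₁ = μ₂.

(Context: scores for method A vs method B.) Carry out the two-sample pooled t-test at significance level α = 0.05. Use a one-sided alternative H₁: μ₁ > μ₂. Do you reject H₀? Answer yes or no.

x̄₁=36.167, s₁=7.548, n₁=6
x̄₂=47.125, s₂=7.098, n₂=24
s_p² = [5·7.548² + 23·7.098²]/28 = 51.5521
SE = √(s_p²·(1/6+1/24)) = 3.2772
t = (36.167−47.125)/3.2772 = -3.3438
df = 28
p-value (one-sided, H₁ greater) = 0.99882
At α=0.05: p ≥ α → fail to reject H₀

reject H₀: no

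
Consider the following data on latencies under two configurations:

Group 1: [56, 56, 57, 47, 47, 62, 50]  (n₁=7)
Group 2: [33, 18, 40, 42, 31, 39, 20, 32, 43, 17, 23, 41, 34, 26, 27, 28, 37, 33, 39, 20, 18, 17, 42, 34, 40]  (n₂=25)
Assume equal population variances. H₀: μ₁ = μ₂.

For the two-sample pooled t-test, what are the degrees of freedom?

degrees of freedom = 30

df = n₁ + n₂ − 2 = 7 + 25 − 2 = 30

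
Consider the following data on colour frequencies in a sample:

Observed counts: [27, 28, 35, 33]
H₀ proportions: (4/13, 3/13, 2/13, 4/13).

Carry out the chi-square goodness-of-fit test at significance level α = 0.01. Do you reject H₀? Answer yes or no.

reject H₀: yes

n = 123; E_i = n·p_i = [37.85, 28.38, 18.92, 37.85]
χ² = (27−37.85)²/37.85 + (28−28.38)²/28.38 + (35−18.92)²/18.92 + (33−37.85)²/37.85 = 17.3930
df = 3
p-value (upper-tail) = 0.00059
At α=0.01: p < α → reject H₀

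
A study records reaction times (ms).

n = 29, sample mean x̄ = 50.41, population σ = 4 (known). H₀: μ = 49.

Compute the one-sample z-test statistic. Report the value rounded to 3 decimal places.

SE = σ/√n = 4/√29 = 0.7428
z = (x̄−μ₀)/SE = (50.41−49)/0.7428 = 1.8983

test statistic = 1.898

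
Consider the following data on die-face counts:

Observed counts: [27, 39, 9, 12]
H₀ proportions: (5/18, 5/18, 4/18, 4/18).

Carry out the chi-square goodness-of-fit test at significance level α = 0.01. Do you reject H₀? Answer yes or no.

n = 87; E_i = n·p_i = [24.17, 24.17, 19.33, 19.33]
χ² = (27−24.17)²/24.17 + (39−24.17)²/24.17 + (9−19.33)²/19.33 + (12−19.33)²/19.33 = 17.7414
df = 3
p-value (upper-tail) = 0.00050
At α=0.01: p < α → reject H₀

reject H₀: yes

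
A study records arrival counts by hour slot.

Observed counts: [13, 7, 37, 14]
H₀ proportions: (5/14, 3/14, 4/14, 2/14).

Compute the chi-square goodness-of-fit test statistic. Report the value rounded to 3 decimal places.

test statistic = 25.695

n = 71; E_i = n·p_i = [25.36, 15.21, 20.29, 10.14]
χ² = (13−25.36)²/25.36 + (7−15.21)²/15.21 + (37−20.29)²/20.29 + (14−10.14)²/10.14 = 25.6953
df = 3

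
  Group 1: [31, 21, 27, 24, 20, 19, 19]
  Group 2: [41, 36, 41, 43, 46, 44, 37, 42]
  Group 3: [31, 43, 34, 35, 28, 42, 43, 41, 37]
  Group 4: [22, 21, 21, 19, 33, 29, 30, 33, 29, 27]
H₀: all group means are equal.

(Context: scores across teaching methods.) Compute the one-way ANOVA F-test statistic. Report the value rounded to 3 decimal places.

Group means [23.00, 41.25, 37.11, 26.40], grand mean 32.029
SSB = Σnᵢ(x̄ᵢ−x̄)² = 1800.182; SSW = ΣΣ(x−x̄ᵢ)² = 694.789
MSB = 1800.182/3 = 600.0606; MSW = 694.789/30 = 23.1596
F = MSB/MSW = 25.9098
df = (3, 30)

test statistic = 25.910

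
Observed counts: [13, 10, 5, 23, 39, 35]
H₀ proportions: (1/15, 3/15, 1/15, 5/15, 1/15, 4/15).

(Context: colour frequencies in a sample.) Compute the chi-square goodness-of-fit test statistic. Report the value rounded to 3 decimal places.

test statistic = 134.246

n = 125; E_i = n·p_i = [8.33, 25.00, 8.33, 41.67, 8.33, 33.33]
χ² = (13−8.33)²/8.33 + (10−25.00)²/25.00 + (5−8.33)²/8.33 + (23−41.67)²/41.67 + (39−8.33)²/8.33 + (35−33.33)²/33.33 = 134.2460
df = 5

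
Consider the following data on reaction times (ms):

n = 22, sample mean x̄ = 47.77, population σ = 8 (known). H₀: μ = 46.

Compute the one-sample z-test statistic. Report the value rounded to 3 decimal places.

test statistic = 1.038

SE = σ/√n = 8/√22 = 1.7056
z = (x̄−μ₀)/SE = (47.77−46)/1.7056 = 1.0378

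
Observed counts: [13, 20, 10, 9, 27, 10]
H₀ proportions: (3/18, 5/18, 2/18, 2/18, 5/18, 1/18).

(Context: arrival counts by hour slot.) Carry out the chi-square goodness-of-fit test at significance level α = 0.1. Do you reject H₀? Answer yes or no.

n = 89; E_i = n·p_i = [14.83, 24.72, 9.89, 9.89, 24.72, 4.94]
χ² = (13−14.83)²/14.83 + (20−24.72)²/24.72 + (10−9.89)²/9.89 + (9−9.89)²/9.89 + (27−24.72)²/24.72 + (10−4.94)²/4.94 = 6.5888
df = 5
p-value (upper-tail) = 0.25306
At α=0.1: p ≥ α → fail to reject H₀

reject H₀: no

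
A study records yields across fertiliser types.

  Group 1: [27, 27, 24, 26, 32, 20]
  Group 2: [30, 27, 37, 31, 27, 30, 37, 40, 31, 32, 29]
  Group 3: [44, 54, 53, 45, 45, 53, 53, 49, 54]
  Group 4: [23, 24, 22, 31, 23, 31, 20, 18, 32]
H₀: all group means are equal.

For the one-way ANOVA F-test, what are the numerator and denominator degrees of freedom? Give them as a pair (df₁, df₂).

degrees of freedom = [3, 31]

k = 4 groups, N = 35 total
df = (k−1, N−k) = (4−1, 35−4) = (3, 31)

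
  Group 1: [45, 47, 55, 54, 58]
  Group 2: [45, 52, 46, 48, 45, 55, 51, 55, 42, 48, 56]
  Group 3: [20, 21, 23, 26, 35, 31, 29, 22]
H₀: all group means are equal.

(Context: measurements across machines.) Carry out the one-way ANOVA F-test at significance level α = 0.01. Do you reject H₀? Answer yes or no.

Group means [51.80, 49.36, 25.88], grand mean 42.042
SSB = Σnᵢ(x̄ᵢ−x̄)² = 3156.738; SSW = ΣΣ(x−x̄ᵢ)² = 548.220
MSB = 3156.738/2 = 1578.3689; MSW = 548.220/21 = 26.1057
F = MSB/MSW = 60.4606
df = (2, 21)
p-value (upper-tail) = 0.00000
At α=0.01: p < α → reject H₀

reject H₀: yes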